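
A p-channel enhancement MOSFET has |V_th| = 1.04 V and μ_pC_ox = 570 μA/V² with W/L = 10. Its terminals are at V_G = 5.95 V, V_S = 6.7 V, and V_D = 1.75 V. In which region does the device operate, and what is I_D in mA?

V_SG = V_S − V_G = 6.7 − 5.95 = 0.75 V; V_SD = V_S − V_D = 6.7 − 1.75 = 4.95 V.
V_SG = 0.75 V < |V_th| = 1.04 V, so the transistor is in cutoff.

Cutoff; I_D = 0 mA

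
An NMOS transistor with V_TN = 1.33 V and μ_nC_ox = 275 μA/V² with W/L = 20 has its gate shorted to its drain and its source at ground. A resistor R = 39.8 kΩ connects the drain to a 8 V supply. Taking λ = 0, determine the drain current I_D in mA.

I_D = 0.161 mA

With gate tied to drain, V_GS = V_DS ≥ V_GS − V_TN, so the device is in saturation.
k_n = μ_nC_ox · (W/L) = 5.5 mA/V².
KCL at the drain: ½ k_n (V_GS − V_TN)² = (V_DD − V_GS)/R.
Let x = V_GS − 1.33. Then 109 x² + x − 6.67 = 0, giving x = 0.242 V (positive root), so V_GS = 1.57 V.
I_D = (V_DD − V_GS)/R = (8 − 1.57) / 39.8 = 0.161 mA.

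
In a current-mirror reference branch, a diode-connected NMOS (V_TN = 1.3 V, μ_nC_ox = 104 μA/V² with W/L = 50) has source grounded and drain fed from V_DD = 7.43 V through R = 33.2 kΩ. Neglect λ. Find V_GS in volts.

V_GS = 1.56 V

With gate tied to drain, V_GS = V_DS ≥ V_GS − V_TN, so the device is in saturation.
k_n = μ_nC_ox · (W/L) = 5.2 mA/V².
KCL at the drain: ½ k_n (V_GS − V_TN)² = (V_DD − V_GS)/R.
Let x = V_GS − 1.3. Then 86.3 x² + x − 6.13 = 0, giving x = 0.261 V (positive root), so V_GS = 1.56 V.
I_D = (V_DD − V_GS)/R = (7.43 − 1.56) / 33.2 = 0.177 mA.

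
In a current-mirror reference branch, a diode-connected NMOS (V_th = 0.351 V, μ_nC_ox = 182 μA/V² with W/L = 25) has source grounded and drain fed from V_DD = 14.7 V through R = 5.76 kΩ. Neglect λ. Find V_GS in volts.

With gate tied to drain, V_GS = V_DS ≥ V_GS − V_th, so the device is in saturation.
k_n = μ_nC_ox · (W/L) = 4.55 mA/V².
KCL at the drain: ½ k_n (V_GS − V_th)² = (V_DD − V_GS)/R.
Let x = V_GS − 0.351. Then 13.1 x² + x − 14.35 = 0, giving x = 1.01 V (positive root), so V_GS = 1.36 V.
I_D = (V_DD − V_GS)/R = (14.7 − 1.36) / 5.76 = 2.32 mA.

V_GS = 1.36 V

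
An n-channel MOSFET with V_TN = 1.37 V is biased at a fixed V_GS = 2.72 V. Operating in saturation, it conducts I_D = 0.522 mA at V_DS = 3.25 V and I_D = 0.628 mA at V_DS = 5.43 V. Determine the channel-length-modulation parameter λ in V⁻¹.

λ = 0.134 V⁻¹

With V_GS fixed, I_D ∝ (1 + λ V_DS) in saturation, so I_D2/I_D1 = (1 + λ V_DS2)/(1 + λ V_DS1).
0.628/0.522 = 1.203 = (1 + 5.43 λ)/(1 + 3.25 λ).
Solving: λ (I_D1 V_DS2 − I_D2 V_DS1) = I_D2 − I_D1, so λ = (0.628 − 0.522) / (0.522 × 5.43 − 0.628 × 3.25) = 0.106 / 0.793 = 0.134 V⁻¹.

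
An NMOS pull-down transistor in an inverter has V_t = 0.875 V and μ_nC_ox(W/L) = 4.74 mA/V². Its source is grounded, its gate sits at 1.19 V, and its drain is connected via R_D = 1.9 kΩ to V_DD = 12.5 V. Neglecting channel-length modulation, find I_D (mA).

I_D = 0.235 mA

V_GS = V_G = 1.19 V, so V_ov = 1.19 − 0.875 = 0.315 V.
Assume saturation: I_D = ½ k_n V_ov² = 0.5 × 4.74 × 0.315² = 0.235 mA, giving V_DS = V_DD − I_D R_D = 12.5 − 0.235 × 1.9 = 12.1 V.
V_DS = 12.1 V ≥ V_ov = 0.315 V, confirming saturation.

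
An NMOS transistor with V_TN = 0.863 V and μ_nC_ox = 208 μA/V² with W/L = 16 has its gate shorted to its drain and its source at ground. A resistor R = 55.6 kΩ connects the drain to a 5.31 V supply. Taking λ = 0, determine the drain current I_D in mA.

With gate tied to drain, V_GS = V_DS ≥ V_GS − V_TN, so the device is in saturation.
k_n = μ_nC_ox · (W/L) = 3.328 mA/V².
KCL at the drain: ½ k_n (V_GS − V_TN)² = (V_DD − V_GS)/R.
Let x = V_GS − 0.863. Then 92.5 x² + x − 4.447 = 0, giving x = 0.214 V (positive root), so V_GS = 1.08 V.
I_D = (V_DD − V_GS)/R = (5.31 − 1.08) / 55.6 = 0.0761 mA.

I_D = 0.0761 mA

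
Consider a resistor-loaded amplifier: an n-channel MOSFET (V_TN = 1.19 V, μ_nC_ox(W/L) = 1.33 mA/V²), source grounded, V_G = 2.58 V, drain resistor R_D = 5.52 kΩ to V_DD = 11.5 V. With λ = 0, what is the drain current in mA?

V_GS = V_G = 2.58 V, so V_ov = 2.58 − 1.19 = 1.39 V.
Assume saturation: I_D = ½ k_n V_ov² = 0.5 × 1.33 × 1.39² = 1.28 mA, giving V_DS = V_DD − I_D R_D = 11.5 − 1.28 × 5.52 = 4.41 V.
V_DS = 4.41 V ≥ V_ov = 1.39 V, confirming saturation.

I_D = 1.28 mA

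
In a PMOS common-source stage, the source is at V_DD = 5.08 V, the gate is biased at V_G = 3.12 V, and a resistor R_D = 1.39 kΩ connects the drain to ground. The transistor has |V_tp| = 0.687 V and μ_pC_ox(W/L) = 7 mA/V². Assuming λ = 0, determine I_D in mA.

I_D = 3.33 mA

V_SG = V_DD − V_G = 5.08 − 3.12 = 1.96 V, so V_ov = 1.96 − 0.687 = 1.27 V.
Assume saturation: I_D = ½ k_p V_ov² = 0.5 × 7 × 1.27² = 5.67 mA, giving V_SD = V_DD − I_D R_D = 5.08 − 5.67 × 1.39 = -2.8 V.
But -2.8 V < V_ov = 1.27 V, so the device is actually in triode.
In triode I_D = k_p[V_ov V_SD − ½ V_SD²] and I_D = (V_DD − V_SD)/R_D. Equating: 4.86 V_SD² − 13.39 V_SD + 5.08 = 0, giving V_SD = 0.455 V (the root below V_ov).
I_D = (5.08 − 0.455) / 1.39 = 3.33 mA.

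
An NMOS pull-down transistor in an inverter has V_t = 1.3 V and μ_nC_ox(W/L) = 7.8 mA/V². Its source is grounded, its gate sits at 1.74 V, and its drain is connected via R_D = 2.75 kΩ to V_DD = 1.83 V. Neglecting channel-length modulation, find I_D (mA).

V_GS = V_G = 1.74 V, so V_ov = 1.74 − 1.3 = 0.44 V.
Assume saturation: I_D = ½ k_n V_ov² = 0.5 × 7.8 × 0.44² = 0.755 mA, giving V_DS = V_DD − I_D R_D = 1.83 − 0.755 × 2.75 = -0.246 V.
But -0.246 V < V_ov = 0.44 V, so the device is actually in triode.
In triode I_D = k_n[V_ov V_DS − ½ V_DS²] and I_D = (V_DD − V_DS)/R_D. Equating: 10.7 V_DS² − 10.44 V_DS + 1.83 = 0, giving V_DS = 0.229 V (the root below V_ov).
I_D = (1.83 − 0.229) / 2.75 = 0.582 mA.

I_D = 0.582 mA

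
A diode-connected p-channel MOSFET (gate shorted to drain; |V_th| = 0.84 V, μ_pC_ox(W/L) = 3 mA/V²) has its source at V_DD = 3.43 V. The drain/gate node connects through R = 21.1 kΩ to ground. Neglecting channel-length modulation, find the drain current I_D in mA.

With gate tied to drain, V_SG = V_SD ≥ V_SG − |V_th|, so the device is in saturation.
KCL at the drain: ½ k_p (V_SG − |V_th|)² = (V_DD − V_SG)/R.
Let x = V_SG − 0.84. Then 31.7 x² + x − 2.59 = 0, giving x = 0.271 V (positive root), so V_SG = 1.11 V.
I_D = (V_DD − V_SG)/R = (3.43 − 1.11) / 21.1 = 0.11 mA.

I_D = 0.110 mA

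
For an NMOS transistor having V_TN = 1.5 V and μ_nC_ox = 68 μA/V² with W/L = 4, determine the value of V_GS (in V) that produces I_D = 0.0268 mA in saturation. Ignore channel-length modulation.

V_GS = 1.94 V

k_n = μ_nC_ox · (W/L) = 0.272 mA/V².
In saturation I_D = ½ k_n (V_GS − V_TN)², so V_GS − V_TN = √(2 I_D / k_n) = √(2 × 0.0268 / 0.272) = 0.444 V.
V_GS = 1.5 + 0.444 = 1.94 V.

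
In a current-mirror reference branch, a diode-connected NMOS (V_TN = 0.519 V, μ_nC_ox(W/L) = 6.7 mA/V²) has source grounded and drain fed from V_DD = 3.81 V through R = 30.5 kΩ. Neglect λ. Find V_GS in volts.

With gate tied to drain, V_GS = V_DS ≥ V_GS − V_TN, so the device is in saturation.
KCL at the drain: ½ k_n (V_GS − V_TN)² = (V_DD − V_GS)/R.
Let x = V_GS − 0.519. Then 102 x² + x − 3.291 = 0, giving x = 0.175 V (positive root), so V_GS = 0.694 V.
I_D = (V_DD − V_GS)/R = (3.81 − 0.694) / 30.5 = 0.102 mA.

V_GS = 0.694 V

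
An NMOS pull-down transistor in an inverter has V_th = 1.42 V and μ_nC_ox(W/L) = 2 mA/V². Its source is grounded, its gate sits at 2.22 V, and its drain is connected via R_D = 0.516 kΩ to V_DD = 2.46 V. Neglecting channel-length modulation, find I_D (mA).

I_D = 0.640 mA

V_GS = V_G = 2.22 V, so V_ov = 2.22 − 1.42 = 0.8 V.
Assume saturation: I_D = ½ k_n V_ov² = 0.5 × 2 × 0.8² = 0.64 mA, giving V_DS = V_DD − I_D R_D = 2.46 − 0.64 × 0.516 = 2.13 V.
V_DS = 2.13 V ≥ V_ov = 0.8 V, confirming saturation.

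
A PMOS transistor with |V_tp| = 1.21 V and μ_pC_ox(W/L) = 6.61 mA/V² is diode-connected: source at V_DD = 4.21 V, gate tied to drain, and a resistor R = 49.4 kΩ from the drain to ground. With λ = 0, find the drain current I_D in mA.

I_D = 0.0580 mA

With gate tied to drain, V_SG = V_SD ≥ V_SG − |V_tp|, so the device is in saturation.
KCL at the drain: ½ k_p (V_SG − |V_tp|)² = (V_DD − V_SG)/R.
Let x = V_SG − 1.21. Then 163 x² + x − 3 = 0, giving x = 0.133 V (positive root), so V_SG = 1.34 V.
I_D = (V_DD − V_SG)/R = (4.21 − 1.34) / 49.4 = 0.058 mA.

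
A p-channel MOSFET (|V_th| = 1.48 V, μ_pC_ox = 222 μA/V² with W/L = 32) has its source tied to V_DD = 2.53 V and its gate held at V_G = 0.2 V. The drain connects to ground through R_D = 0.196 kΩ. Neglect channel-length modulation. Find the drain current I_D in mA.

V_SG = V_DD − V_G = 2.53 − 0.2 = 2.33 V, so V_ov = 2.33 − 1.48 = 0.85 V.
k_p = μ_pC_ox · (W/L) = 7.104 mA/V².
Assume saturation: I_D = ½ k_p V_ov² = 0.5 × 7.104 × 0.85² = 2.57 mA, giving V_SD = V_DD − I_D R_D = 2.53 − 2.57 × 0.196 = 2.03 V.
V_SD = 2.03 V ≥ V_ov = 0.85 V, confirming saturation.

I_D = 2.57 mA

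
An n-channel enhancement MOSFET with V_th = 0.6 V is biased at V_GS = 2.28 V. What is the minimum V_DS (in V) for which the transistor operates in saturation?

The boundary between triode and saturation is V_DS = V_GS − V_th = V_ov.
V_ov = 2.28 − 0.6 = 1.68 V.

V_DS,sat = 1.68 V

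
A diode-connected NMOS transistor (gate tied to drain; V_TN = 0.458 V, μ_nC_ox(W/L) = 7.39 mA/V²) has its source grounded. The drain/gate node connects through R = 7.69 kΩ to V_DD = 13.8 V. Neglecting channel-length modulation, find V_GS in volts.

V_GS = 1.13 V

With gate tied to drain, V_GS = V_DS ≥ V_GS − V_TN, so the device is in saturation.
KCL at the drain: ½ k_n (V_GS − V_TN)² = (V_DD − V_GS)/R.
Let x = V_GS − 0.458. Then 28.4 x² + x − 13.34 = 0, giving x = 0.668 V (positive root), so V_GS = 1.13 V.
I_D = (V_DD − V_GS)/R = (13.8 − 1.13) / 7.69 = 1.65 mA.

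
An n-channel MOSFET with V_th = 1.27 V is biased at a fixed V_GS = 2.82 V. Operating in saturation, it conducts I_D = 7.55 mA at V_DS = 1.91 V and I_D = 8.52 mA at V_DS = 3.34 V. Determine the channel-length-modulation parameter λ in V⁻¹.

With V_GS fixed, I_D ∝ (1 + λ V_DS) in saturation, so I_D2/I_D1 = (1 + λ V_DS2)/(1 + λ V_DS1).
8.52/7.55 = 1.128 = (1 + 3.34 λ)/(1 + 1.91 λ).
Solving: λ (I_D1 V_DS2 − I_D2 V_DS1) = I_D2 − I_D1, so λ = (8.52 − 7.55) / (7.55 × 3.34 − 8.52 × 1.91) = 0.97 / 8.94 = 0.108 V⁻¹.

λ = 0.108 V⁻¹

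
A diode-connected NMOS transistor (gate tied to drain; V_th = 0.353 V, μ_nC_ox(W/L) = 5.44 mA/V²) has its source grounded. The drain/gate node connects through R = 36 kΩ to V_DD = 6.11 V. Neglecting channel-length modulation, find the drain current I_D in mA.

With gate tied to drain, V_GS = V_DS ≥ V_GS − V_th, so the device is in saturation.
KCL at the drain: ½ k_n (V_GS − V_th)² = (V_DD − V_GS)/R.
Let x = V_GS − 0.353. Then 97.9 x² + x − 5.757 = 0, giving x = 0.237 V (positive root), so V_GS = 0.59 V.
I_D = (V_DD − V_GS)/R = (6.11 − 0.59) / 36 = 0.153 mA.

I_D = 0.153 mA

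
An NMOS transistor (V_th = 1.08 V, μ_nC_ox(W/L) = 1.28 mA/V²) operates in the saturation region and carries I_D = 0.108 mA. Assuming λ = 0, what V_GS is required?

In saturation I_D = ½ k_n (V_GS − V_th)², so V_GS − V_th = √(2 I_D / k_n) = √(2 × 0.108 / 1.28) = 0.411 V.
V_GS = 1.08 + 0.411 = 1.49 V.

V_GS = 1.49 V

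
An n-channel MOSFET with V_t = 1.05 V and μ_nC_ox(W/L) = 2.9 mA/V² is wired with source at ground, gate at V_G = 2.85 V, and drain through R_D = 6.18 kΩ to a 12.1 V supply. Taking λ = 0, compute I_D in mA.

V_GS = V_G = 2.85 V, so V_ov = 2.85 − 1.05 = 1.8 V.
Assume saturation: I_D = ½ k_n V_ov² = 0.5 × 2.9 × 1.8² = 4.7 mA, giving V_DS = V_DD − I_D R_D = 12.1 − 4.7 × 6.18 = -16.9 V.
But -16.9 V < V_ov = 1.8 V, so the device is actually in triode.
In triode I_D = k_n[V_ov V_DS − ½ V_DS²] and I_D = (V_DD − V_DS)/R_D. Equating: 8.96 V_DS² − 33.26 V_DS + 12.1 = 0, giving V_DS = 0.409 V (the root below V_ov).
I_D = (12.1 − 0.409) / 6.18 = 1.89 mA.

I_D = 1.89 mA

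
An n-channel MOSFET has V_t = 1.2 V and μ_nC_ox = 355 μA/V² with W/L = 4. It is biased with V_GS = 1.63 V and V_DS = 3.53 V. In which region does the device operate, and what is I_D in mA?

Saturation; I_D = 0.131 mA

k_n = μ_nC_ox · (W/L) = 1.42 mA/V².
V_ov = V_GS − V_t = 1.63 − 1.2 = 0.43 V.
Since V_DS = 3.53 V ≥ V_ov = 0.43 V, the device is in saturation.
I_D = ½ k_n V_ov² = 0.5 × 1.42 × 0.43² = 0.131 mA.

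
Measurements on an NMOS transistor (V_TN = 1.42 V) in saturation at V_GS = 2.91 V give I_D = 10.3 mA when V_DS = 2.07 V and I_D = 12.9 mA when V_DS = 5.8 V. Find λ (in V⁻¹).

λ = 0.0787 V⁻¹

With V_GS fixed, I_D ∝ (1 + λ V_DS) in saturation, so I_D2/I_D1 = (1 + λ V_DS2)/(1 + λ V_DS1).
12.9/10.3 = 1.252 = (1 + 5.8 λ)/(1 + 2.07 λ).
Solving: λ (I_D1 V_DS2 − I_D2 V_DS1) = I_D2 − I_D1, so λ = (12.9 − 10.3) / (10.3 × 5.8 − 12.9 × 2.07) = 2.6 / 33 = 0.0787 V⁻¹.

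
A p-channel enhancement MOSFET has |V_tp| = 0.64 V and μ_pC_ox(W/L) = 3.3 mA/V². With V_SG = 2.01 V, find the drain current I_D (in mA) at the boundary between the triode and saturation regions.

At the boundary V_SD = V_ov = V_SG − |V_tp| = 2.01 − 0.64 = 1.37 V.
I_D = ½ k_p V_ov² = 0.5 × 3.3 × 1.37² = 3.1 mA.

I_D = 3.10 mA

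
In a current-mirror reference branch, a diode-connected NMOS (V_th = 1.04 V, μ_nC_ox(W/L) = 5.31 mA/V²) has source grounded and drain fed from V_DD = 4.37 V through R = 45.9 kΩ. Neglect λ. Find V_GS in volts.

With gate tied to drain, V_GS = V_DS ≥ V_GS − V_th, so the device is in saturation.
KCL at the drain: ½ k_n (V_GS − V_th)² = (V_DD − V_GS)/R.
Let x = V_GS − 1.04. Then 122 x² + x − 3.33 = 0, giving x = 0.161 V (positive root), so V_GS = 1.2 V.
I_D = (V_DD − V_GS)/R = (4.37 − 1.2) / 45.9 = 0.069 mA.

V_GS = 1.20 V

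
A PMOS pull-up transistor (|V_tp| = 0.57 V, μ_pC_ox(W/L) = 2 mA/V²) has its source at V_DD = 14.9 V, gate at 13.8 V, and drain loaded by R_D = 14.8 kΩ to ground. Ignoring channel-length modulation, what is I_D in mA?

V_SG = V_DD − V_G = 14.9 − 13.8 = 1.1 V, so V_ov = 1.1 − 0.57 = 0.53 V.
Assume saturation: I_D = ½ k_p V_ov² = 0.5 × 2 × 0.53² = 0.281 mA, giving V_SD = V_DD − I_D R_D = 14.9 − 0.281 × 14.8 = 10.7 V.
V_SD = 10.7 V ≥ V_ov = 0.53 V, confirming saturation.

I_D = 0.281 mA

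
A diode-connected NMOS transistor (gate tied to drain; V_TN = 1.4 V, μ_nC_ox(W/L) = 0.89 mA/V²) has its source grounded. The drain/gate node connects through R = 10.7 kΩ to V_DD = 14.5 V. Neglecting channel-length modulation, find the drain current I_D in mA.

I_D = 1.08 mA

With gate tied to drain, V_GS = V_DS ≥ V_GS − V_TN, so the device is in saturation.
KCL at the drain: ½ k_n (V_GS − V_TN)² = (V_DD − V_GS)/R.
Let x = V_GS − 1.4. Then 4.76 x² + x − 13.1 = 0, giving x = 1.56 V (positive root), so V_GS = 2.96 V.
I_D = (V_DD − V_GS)/R = (14.5 − 2.96) / 10.7 = 1.08 mA.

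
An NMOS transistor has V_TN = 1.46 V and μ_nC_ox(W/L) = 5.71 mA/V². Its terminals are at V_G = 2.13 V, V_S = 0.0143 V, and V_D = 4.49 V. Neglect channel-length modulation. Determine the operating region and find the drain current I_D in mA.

V_GS = V_G − V_S = 2.13 − 0.0143 = 2.12 V; V_DS = V_D − V_S = 4.49 − 0.0143 = 4.48 V.
V_ov = V_GS − V_TN = 2.12 − 1.46 = 0.656 V.
Since V_DS = 4.48 V ≥ V_ov = 0.656 V, the device is in saturation.
I_D = ½ k_n V_ov² = 0.5 × 5.71 × 0.656² = 1.23 mA.

Saturation; I_D = 1.23 mA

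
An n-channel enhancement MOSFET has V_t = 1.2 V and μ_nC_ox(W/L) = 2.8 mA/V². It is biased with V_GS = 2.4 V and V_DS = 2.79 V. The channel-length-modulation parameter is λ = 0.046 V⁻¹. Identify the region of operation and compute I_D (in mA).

Saturation; I_D = 2.27 mA

V_ov = V_GS − V_t = 2.4 − 1.2 = 1.2 V.
Since V_DS = 2.79 V ≥ V_ov = 1.2 V, the device is in saturation.
I_D = ½ k_n V_ov² (1 + λ V_DS) = 0.5 × 2.8 × 1.2² × (1 + 0.046 × 2.79) = 2.27 mA.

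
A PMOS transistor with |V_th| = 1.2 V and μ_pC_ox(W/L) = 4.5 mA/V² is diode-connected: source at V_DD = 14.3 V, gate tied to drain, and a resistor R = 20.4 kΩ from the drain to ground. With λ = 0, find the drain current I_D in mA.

I_D = 0.616 mA

With gate tied to drain, V_SG = V_SD ≥ V_SG − |V_th|, so the device is in saturation.
KCL at the drain: ½ k_p (V_SG − |V_th|)² = (V_DD − V_SG)/R.
Let x = V_SG − 1.2. Then 45.9 x² + x − 13.1 = 0, giving x = 0.523 V (positive root), so V_SG = 1.72 V.
I_D = (V_DD − V_SG)/R = (14.3 − 1.72) / 20.4 = 0.616 mA.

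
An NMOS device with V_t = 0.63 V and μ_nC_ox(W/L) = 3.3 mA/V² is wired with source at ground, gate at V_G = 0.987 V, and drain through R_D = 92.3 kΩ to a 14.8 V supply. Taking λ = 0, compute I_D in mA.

I_D = 0.158 mA

V_GS = V_G = 0.987 V, so V_ov = 0.987 − 0.63 = 0.357 V.
Assume saturation: I_D = ½ k_n V_ov² = 0.5 × 3.3 × 0.357² = 0.21 mA, giving V_DS = V_DD − I_D R_D = 14.8 − 0.21 × 92.3 = -4.61 V.
But -4.61 V < V_ov = 0.357 V, so the device is actually in triode.
In triode I_D = k_n[V_ov V_DS − ½ V_DS²] and I_D = (V_DD − V_DS)/R_D. Equating: 152 V_DS² − 109.7 V_DS + 14.8 = 0, giving V_DS = 0.18 V (the root below V_ov).
I_D = (14.8 − 0.18) / 92.3 = 0.158 mA.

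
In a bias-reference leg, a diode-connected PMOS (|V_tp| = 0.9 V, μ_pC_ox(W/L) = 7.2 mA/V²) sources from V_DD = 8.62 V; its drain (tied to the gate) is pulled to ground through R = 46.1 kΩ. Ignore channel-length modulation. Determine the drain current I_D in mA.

I_D = 0.163 mA

With gate tied to drain, V_SG = V_SD ≥ V_SG − |V_tp|, so the device is in saturation.
KCL at the drain: ½ k_p (V_SG − |V_tp|)² = (V_DD − V_SG)/R.
Let x = V_SG − 0.9. Then 166 x² + x − 7.72 = 0, giving x = 0.213 V (positive root), so V_SG = 1.11 V.
I_D = (V_DD − V_SG)/R = (8.62 − 1.11) / 46.1 = 0.163 mA.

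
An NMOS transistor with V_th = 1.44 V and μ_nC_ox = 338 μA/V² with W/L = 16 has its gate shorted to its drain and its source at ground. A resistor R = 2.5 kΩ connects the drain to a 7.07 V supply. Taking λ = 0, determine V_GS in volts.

V_GS = 2.28 V

With gate tied to drain, V_GS = V_DS ≥ V_GS − V_th, so the device is in saturation.
k_n = μ_nC_ox · (W/L) = 5.408 mA/V².
KCL at the drain: ½ k_n (V_GS − V_th)² = (V_DD − V_GS)/R.
Let x = V_GS − 1.44. Then 6.76 x² + x − 5.63 = 0, giving x = 0.842 V (positive root), so V_GS = 2.28 V.
I_D = (V_DD − V_GS)/R = (7.07 − 2.28) / 2.5 = 1.92 mA.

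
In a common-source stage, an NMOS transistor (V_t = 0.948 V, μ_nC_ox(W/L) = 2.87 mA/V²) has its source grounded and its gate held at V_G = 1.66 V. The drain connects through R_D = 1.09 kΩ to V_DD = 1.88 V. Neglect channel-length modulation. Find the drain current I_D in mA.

I_D = 0.727 mA

V_GS = V_G = 1.66 V, so V_ov = 1.66 − 0.948 = 0.712 V.
Assume saturation: I_D = ½ k_n V_ov² = 0.5 × 2.87 × 0.712² = 0.727 mA, giving V_DS = V_DD − I_D R_D = 1.88 − 0.727 × 1.09 = 1.09 V.
V_DS = 1.09 V ≥ V_ov = 0.712 V, confirming saturation.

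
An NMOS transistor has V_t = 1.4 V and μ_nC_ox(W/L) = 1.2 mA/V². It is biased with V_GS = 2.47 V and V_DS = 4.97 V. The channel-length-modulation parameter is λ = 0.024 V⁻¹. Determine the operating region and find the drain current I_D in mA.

Saturation; I_D = 0.769 mA

V_ov = V_GS − V_t = 2.47 − 1.4 = 1.07 V.
Since V_DS = 4.97 V ≥ V_ov = 1.07 V, the device is in saturation.
I_D = ½ k_n V_ov² (1 + λ V_DS) = 0.5 × 1.2 × 1.07² × (1 + 0.024 × 4.97) = 0.769 mA.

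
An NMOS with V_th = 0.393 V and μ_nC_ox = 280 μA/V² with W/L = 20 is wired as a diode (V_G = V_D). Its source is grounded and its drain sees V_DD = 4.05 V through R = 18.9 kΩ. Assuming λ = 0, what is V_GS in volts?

With gate tied to drain, V_GS = V_DS ≥ V_GS − V_th, so the device is in saturation.
k_n = μ_nC_ox · (W/L) = 5.6 mA/V².
KCL at the drain: ½ k_n (V_GS − V_th)² = (V_DD − V_GS)/R.
Let x = V_GS − 0.393. Then 52.9 x² + x − 3.657 = 0, giving x = 0.254 V (positive root), so V_GS = 0.647 V.
I_D = (V_DD − V_GS)/R = (4.05 − 0.647) / 18.9 = 0.18 mA.

V_GS = 0.647 V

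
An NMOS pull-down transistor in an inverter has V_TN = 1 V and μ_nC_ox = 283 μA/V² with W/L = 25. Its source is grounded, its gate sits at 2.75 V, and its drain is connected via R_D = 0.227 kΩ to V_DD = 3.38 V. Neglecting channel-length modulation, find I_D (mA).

V_GS = V_G = 2.75 V, so V_ov = 2.75 − 1 = 1.75 V.
k_n = μ_nC_ox · (W/L) = 7.075 mA/V².
Assume saturation: I_D = ½ k_n V_ov² = 0.5 × 7.075 × 1.75² = 10.8 mA, giving V_DS = V_DD − I_D R_D = 3.38 − 10.8 × 0.227 = 0.921 V.
But 0.921 V < V_ov = 1.75 V, so the device is actually in triode.
In triode I_D = k_n[V_ov V_DS − ½ V_DS²] and I_D = (V_DD − V_DS)/R_D. Equating: 0.803 V_DS² − 3.811 V_DS + 3.38 = 0, giving V_DS = 1.18 V (the root below V_ov).
I_D = (3.38 − 1.18) / 0.227 = 9.69 mA.

I_D = 9.69 mA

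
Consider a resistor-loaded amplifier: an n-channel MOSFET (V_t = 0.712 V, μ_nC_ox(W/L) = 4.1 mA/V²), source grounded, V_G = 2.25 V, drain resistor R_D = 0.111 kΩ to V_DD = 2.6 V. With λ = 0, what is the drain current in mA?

V_GS = V_G = 2.25 V, so V_ov = 2.25 − 0.712 = 1.54 V.
Assume saturation: I_D = ½ k_n V_ov² = 0.5 × 4.1 × 1.54² = 4.85 mA, giving V_DS = V_DD − I_D R_D = 2.6 − 4.85 × 0.111 = 2.06 V.
V_DS = 2.06 V ≥ V_ov = 1.54 V, confirming saturation.

I_D = 4.85 mA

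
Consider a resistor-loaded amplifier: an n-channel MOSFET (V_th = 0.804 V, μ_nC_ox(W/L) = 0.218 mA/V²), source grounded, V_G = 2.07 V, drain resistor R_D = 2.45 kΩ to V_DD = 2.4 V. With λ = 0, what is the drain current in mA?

I_D = 0.175 mA

V_GS = V_G = 2.07 V, so V_ov = 2.07 − 0.804 = 1.27 V.
Assume saturation: I_D = ½ k_n V_ov² = 0.5 × 0.218 × 1.27² = 0.175 mA, giving V_DS = V_DD − I_D R_D = 2.4 − 0.175 × 2.45 = 1.97 V.
V_DS = 1.97 V ≥ V_ov = 1.27 V, confirming saturation.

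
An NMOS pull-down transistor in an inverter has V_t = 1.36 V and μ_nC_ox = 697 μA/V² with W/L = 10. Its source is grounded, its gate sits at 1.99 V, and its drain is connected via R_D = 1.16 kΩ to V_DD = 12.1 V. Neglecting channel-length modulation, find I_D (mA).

I_D = 1.38 mA

V_GS = V_G = 1.99 V, so V_ov = 1.99 − 1.36 = 0.63 V.
k_n = μ_nC_ox · (W/L) = 6.97 mA/V².
Assume saturation: I_D = ½ k_n V_ov² = 0.5 × 6.97 × 0.63² = 1.38 mA, giving V_DS = V_DD − I_D R_D = 12.1 − 1.38 × 1.16 = 10.5 V.
V_DS = 10.5 V ≥ V_ov = 0.63 V, confirming saturation.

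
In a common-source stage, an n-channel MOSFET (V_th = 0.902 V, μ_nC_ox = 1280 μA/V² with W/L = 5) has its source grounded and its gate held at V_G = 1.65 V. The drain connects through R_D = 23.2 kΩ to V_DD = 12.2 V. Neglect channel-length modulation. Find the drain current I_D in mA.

V_GS = V_G = 1.65 V, so V_ov = 1.65 − 0.902 = 0.748 V.
k_n = μ_nC_ox · (W/L) = 6.4 mA/V².
Assume saturation: I_D = ½ k_n V_ov² = 0.5 × 6.4 × 0.748² = 1.79 mA, giving V_DS = V_DD − I_D R_D = 12.2 − 1.79 × 23.2 = -29.3 V.
But -29.3 V < V_ov = 0.748 V, so the device is actually in triode.
In triode I_D = k_n[V_ov V_DS − ½ V_DS²] and I_D = (V_DD − V_DS)/R_D. Equating: 74.2 V_DS² − 112.1 V_DS + 12.2 = 0, giving V_DS = 0.118 V (the root below V_ov).
I_D = (12.2 − 0.118) / 23.2 = 0.521 mA.

I_D = 0.521 mA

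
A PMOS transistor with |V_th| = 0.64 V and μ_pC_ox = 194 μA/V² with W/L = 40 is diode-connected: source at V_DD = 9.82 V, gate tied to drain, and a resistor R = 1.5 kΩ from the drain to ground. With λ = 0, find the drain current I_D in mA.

With gate tied to drain, V_SG = V_SD ≥ V_SG − |V_th|, so the device is in saturation.
k_p = μ_pC_ox · (W/L) = 7.76 mA/V².
KCL at the drain: ½ k_p (V_SG − |V_th|)² = (V_DD − V_SG)/R.
Let x = V_SG − 0.64. Then 5.82 x² + x − 9.18 = 0, giving x = 1.17 V (positive root), so V_SG = 1.81 V.
I_D = (V_DD − V_SG)/R = (9.82 − 1.81) / 1.5 = 5.34 mA.

I_D = 5.34 mA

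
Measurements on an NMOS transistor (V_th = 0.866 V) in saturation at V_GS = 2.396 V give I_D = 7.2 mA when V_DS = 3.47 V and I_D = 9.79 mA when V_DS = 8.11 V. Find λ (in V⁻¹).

With V_GS fixed, I_D ∝ (1 + λ V_DS) in saturation, so I_D2/I_D1 = (1 + λ V_DS2)/(1 + λ V_DS1).
9.79/7.2 = 1.36 = (1 + 8.11 λ)/(1 + 3.47 λ).
Solving: λ (I_D1 V_DS2 − I_D2 V_DS1) = I_D2 − I_D1, so λ = (9.79 − 7.2) / (7.2 × 8.11 − 9.79 × 3.47) = 2.59 / 24.4 = 0.106 V⁻¹.

λ = 0.106 V⁻¹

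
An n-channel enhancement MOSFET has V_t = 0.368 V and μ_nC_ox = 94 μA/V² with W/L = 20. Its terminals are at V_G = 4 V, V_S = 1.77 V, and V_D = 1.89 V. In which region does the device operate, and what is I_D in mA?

Triode; I_D = 0.407 mA

V_GS = V_G − V_S = 4 − 1.77 = 2.23 V; V_DS = V_D − V_S = 1.89 − 1.77 = 0.12 V.
k_n = μ_nC_ox · (W/L) = 1.88 mA/V².
V_ov = V_GS − V_t = 2.23 − 0.368 = 1.86 V.
Since V_DS = 0.12 V < V_ov = 1.86 V, the device is in the triode region.
I_D = k_n [V_ov · V_DS − ½ V_DS²] = 1.88 × [1.86 × 0.12 − 0.5 × 0.12²] = 0.407 mA.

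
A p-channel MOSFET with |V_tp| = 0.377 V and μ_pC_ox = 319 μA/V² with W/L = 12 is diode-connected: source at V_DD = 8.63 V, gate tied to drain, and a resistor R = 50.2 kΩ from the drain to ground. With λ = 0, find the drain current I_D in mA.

I_D = 0.159 mA

With gate tied to drain, V_SG = V_SD ≥ V_SG − |V_tp|, so the device is in saturation.
k_p = μ_pC_ox · (W/L) = 3.828 mA/V².
KCL at the drain: ½ k_p (V_SG − |V_tp|)² = (V_DD − V_SG)/R.
Let x = V_SG − 0.377. Then 96.1 x² + x − 8.253 = 0, giving x = 0.288 V (positive root), so V_SG = 0.665 V.
I_D = (V_DD − V_SG)/R = (8.63 − 0.665) / 50.2 = 0.159 mA.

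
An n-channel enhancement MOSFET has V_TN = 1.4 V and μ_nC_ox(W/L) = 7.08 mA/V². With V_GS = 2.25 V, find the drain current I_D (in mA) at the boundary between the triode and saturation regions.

At the boundary V_DS = V_ov = V_GS − V_TN = 2.25 − 1.4 = 0.85 V.
I_D = ½ k_n V_ov² = 0.5 × 7.08 × 0.85² = 2.56 mA.

I_D = 2.56 mA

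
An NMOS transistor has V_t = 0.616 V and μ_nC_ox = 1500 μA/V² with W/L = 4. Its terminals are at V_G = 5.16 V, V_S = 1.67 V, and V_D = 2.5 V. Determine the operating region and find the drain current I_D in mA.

Triode; I_D = 12.2 mA

V_GS = V_G − V_S = 5.16 − 1.67 = 3.49 V; V_DS = V_D − V_S = 2.5 − 1.67 = 0.83 V.
k_n = μ_nC_ox · (W/L) = 6 mA/V².
V_ov = V_GS − V_t = 3.49 − 0.616 = 2.87 V.
Since V_DS = 0.83 V < V_ov = 2.87 V, the device is in the triode region.
I_D = k_n [V_ov · V_DS − ½ V_DS²] = 6 × [2.87 × 0.83 − 0.5 × 0.83²] = 12.2 mA.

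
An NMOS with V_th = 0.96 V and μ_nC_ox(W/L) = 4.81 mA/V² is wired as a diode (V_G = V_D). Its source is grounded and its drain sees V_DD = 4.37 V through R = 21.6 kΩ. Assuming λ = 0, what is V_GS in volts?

With gate tied to drain, V_GS = V_DS ≥ V_GS − V_th, so the device is in saturation.
KCL at the drain: ½ k_n (V_GS − V_th)² = (V_DD − V_GS)/R.
Let x = V_GS − 0.96. Then 51.9 x² + x − 3.41 = 0, giving x = 0.247 V (positive root), so V_GS = 1.21 V.
I_D = (V_DD − V_GS)/R = (4.37 − 1.21) / 21.6 = 0.146 mA.

V_GS = 1.21 V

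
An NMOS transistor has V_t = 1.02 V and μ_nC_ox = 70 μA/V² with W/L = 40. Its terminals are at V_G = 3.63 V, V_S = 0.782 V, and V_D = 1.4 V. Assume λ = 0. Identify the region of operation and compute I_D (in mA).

V_GS = V_G − V_S = 3.63 − 0.782 = 2.85 V; V_DS = V_D − V_S = 1.4 − 0.782 = 0.618 V.
k_n = μ_nC_ox · (W/L) = 2.8 mA/V².
V_ov = V_GS − V_t = 2.85 − 1.02 = 1.83 V.
Since V_DS = 0.618 V < V_ov = 1.83 V, the device is in the triode region.
I_D = k_n [V_ov · V_DS − ½ V_DS²] = 2.8 × [1.83 × 0.618 − 0.5 × 0.618²] = 2.63 mA.

Triode; I_D = 2.63 mA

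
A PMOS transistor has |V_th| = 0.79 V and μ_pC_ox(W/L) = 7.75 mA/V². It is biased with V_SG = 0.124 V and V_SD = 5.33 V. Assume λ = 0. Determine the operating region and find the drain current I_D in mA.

V_SG = 0.124 V < |V_th| = 0.79 V, so the transistor is in cutoff.

Cutoff; I_D = 0 mA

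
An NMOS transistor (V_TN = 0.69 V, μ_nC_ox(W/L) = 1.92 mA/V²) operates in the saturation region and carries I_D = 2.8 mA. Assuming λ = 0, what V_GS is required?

V_GS = 2.40 V

In saturation I_D = ½ k_n (V_GS − V_TN)², so V_GS − V_TN = √(2 I_D / k_n) = √(2 × 2.8 / 1.92) = 1.71 V.
V_GS = 0.69 + 1.71 = 2.4 V.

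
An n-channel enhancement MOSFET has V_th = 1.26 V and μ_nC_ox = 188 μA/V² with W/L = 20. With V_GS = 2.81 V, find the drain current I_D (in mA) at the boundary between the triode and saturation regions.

At the boundary V_DS = V_ov = V_GS − V_th = 2.81 − 1.26 = 1.55 V.
k_n = μ_nC_ox · (W/L) = 3.76 mA/V².
I_D = ½ k_n V_ov² = 0.5 × 3.76 × 1.55² = 4.52 mA.

I_D = 4.52 mA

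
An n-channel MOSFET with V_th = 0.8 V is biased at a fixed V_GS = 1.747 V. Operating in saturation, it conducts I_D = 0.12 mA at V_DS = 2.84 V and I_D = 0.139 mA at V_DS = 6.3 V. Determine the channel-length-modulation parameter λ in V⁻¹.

λ = 0.0526 V⁻¹

With V_GS fixed, I_D ∝ (1 + λ V_DS) in saturation, so I_D2/I_D1 = (1 + λ V_DS2)/(1 + λ V_DS1).
0.139/0.12 = 1.158 = (1 + 6.3 λ)/(1 + 2.84 λ).
Solving: λ (I_D1 V_DS2 − I_D2 V_DS1) = I_D2 − I_D1, so λ = (0.139 − 0.12) / (0.12 × 6.3 − 0.139 × 2.84) = 0.019 / 0.361 = 0.0526 V⁻¹.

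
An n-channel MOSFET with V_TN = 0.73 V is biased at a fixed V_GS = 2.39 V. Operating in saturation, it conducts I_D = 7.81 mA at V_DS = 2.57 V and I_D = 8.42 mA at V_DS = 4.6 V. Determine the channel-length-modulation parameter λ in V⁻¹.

With V_GS fixed, I_D ∝ (1 + λ V_DS) in saturation, so I_D2/I_D1 = (1 + λ V_DS2)/(1 + λ V_DS1).
8.42/7.81 = 1.078 = (1 + 4.6 λ)/(1 + 2.57 λ).
Solving: λ (I_D1 V_DS2 − I_D2 V_DS1) = I_D2 − I_D1, so λ = (8.42 − 7.81) / (7.81 × 4.6 − 8.42 × 2.57) = 0.61 / 14.3 = 0.0427 V⁻¹.

λ = 0.0427 V⁻¹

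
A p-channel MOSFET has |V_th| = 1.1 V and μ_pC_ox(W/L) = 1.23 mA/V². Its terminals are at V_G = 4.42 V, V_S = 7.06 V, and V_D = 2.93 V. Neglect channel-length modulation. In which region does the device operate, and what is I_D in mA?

V_SG = V_S − V_G = 7.06 − 4.42 = 2.64 V; V_SD = V_S − V_D = 7.06 − 2.93 = 4.13 V.
V_ov = V_SG − |V_th| = 2.64 − 1.1 = 1.54 V.
Since V_SD = 4.13 V ≥ V_ov = 1.54 V, the device is in saturation.
I_D = ½ k_p V_ov² = 0.5 × 1.23 × 1.54² = 1.46 mA.

Saturation; I_D = 1.46 mA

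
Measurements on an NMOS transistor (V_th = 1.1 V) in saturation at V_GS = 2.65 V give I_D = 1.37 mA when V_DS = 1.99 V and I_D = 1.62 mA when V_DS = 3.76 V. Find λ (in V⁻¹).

With V_GS fixed, I_D ∝ (1 + λ V_DS) in saturation, so I_D2/I_D1 = (1 + λ V_DS2)/(1 + λ V_DS1).
1.62/1.37 = 1.182 = (1 + 3.76 λ)/(1 + 1.99 λ).
Solving: λ (I_D1 V_DS2 − I_D2 V_DS1) = I_D2 − I_D1, so λ = (1.62 − 1.37) / (1.37 × 3.76 − 1.62 × 1.99) = 0.25 / 1.93 = 0.13 V⁻¹.

λ = 0.130 V⁻¹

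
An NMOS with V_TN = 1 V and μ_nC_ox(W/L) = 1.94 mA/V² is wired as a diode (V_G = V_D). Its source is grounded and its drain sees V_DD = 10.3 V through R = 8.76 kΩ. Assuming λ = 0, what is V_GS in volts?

V_GS = 1.99 V

With gate tied to drain, V_GS = V_DS ≥ V_GS − V_TN, so the device is in saturation.
KCL at the drain: ½ k_n (V_GS − V_TN)² = (V_DD − V_GS)/R.
Let x = V_GS − 1. Then 8.5 x² + x − 9.3 = 0, giving x = 0.989 V (positive root), so V_GS = 1.99 V.
I_D = (V_DD − V_GS)/R = (10.3 − 1.99) / 8.76 = 0.949 mA.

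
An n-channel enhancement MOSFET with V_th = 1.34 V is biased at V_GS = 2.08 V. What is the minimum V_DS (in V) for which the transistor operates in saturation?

V_DS,sat = 0.740 V

The boundary between triode and saturation is V_DS = V_GS − V_th = V_ov.
V_ov = 2.08 − 1.34 = 0.74 V.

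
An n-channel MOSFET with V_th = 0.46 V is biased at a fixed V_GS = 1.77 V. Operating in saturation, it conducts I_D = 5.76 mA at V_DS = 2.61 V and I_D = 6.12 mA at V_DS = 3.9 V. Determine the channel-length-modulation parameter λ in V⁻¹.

With V_GS fixed, I_D ∝ (1 + λ V_DS) in saturation, so I_D2/I_D1 = (1 + λ V_DS2)/(1 + λ V_DS1).
6.12/5.76 = 1.062 = (1 + 3.9 λ)/(1 + 2.61 λ).
Solving: λ (I_D1 V_DS2 − I_D2 V_DS1) = I_D2 − I_D1, so λ = (6.12 − 5.76) / (5.76 × 3.9 − 6.12 × 2.61) = 0.36 / 6.49 = 0.0555 V⁻¹.

λ = 0.0555 V⁻¹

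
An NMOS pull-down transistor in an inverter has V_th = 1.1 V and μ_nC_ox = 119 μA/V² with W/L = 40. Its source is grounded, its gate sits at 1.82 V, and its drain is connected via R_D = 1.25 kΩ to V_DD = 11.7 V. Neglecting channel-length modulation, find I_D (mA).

I_D = 1.23 mA

V_GS = V_G = 1.82 V, so V_ov = 1.82 − 1.1 = 0.72 V.
k_n = μ_nC_ox · (W/L) = 4.76 mA/V².
Assume saturation: I_D = ½ k_n V_ov² = 0.5 × 4.76 × 0.72² = 1.23 mA, giving V_DS = V_DD − I_D R_D = 11.7 − 1.23 × 1.25 = 10.2 V.
V_DS = 10.2 V ≥ V_ov = 0.72 V, confirming saturation.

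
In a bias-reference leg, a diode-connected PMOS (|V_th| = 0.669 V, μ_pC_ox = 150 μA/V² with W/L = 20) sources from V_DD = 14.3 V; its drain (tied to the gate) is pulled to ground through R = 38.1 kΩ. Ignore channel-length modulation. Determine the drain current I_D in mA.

I_D = 0.345 mA

With gate tied to drain, V_SG = V_SD ≥ V_SG − |V_th|, so the device is in saturation.
k_p = μ_pC_ox · (W/L) = 3 mA/V².
KCL at the drain: ½ k_p (V_SG − |V_th|)² = (V_DD − V_SG)/R.
Let x = V_SG − 0.669. Then 57.2 x² + x − 13.63 = 0, giving x = 0.48 V (positive root), so V_SG = 1.15 V.
I_D = (V_DD − V_SG)/R = (14.3 − 1.15) / 38.1 = 0.345 mA.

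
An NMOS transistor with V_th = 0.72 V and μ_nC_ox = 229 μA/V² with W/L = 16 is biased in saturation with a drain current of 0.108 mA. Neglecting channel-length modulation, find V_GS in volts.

k_n = μ_nC_ox · (W/L) = 3.664 mA/V².
In saturation I_D = ½ k_n (V_GS − V_th)², so V_GS − V_th = √(2 I_D / k_n) = √(2 × 0.108 / 3.664) = 0.243 V.
V_GS = 0.72 + 0.243 = 0.963 V.

V_GS = 0.963 V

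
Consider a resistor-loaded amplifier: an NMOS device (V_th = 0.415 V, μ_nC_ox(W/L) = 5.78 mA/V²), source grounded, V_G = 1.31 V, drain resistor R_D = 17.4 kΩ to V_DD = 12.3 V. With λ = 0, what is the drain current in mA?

V_GS = V_G = 1.31 V, so V_ov = 1.31 − 0.415 = 0.895 V.
Assume saturation: I_D = ½ k_n V_ov² = 0.5 × 5.78 × 0.895² = 2.31 mA, giving V_DS = V_DD − I_D R_D = 12.3 − 2.31 × 17.4 = -28 V.
But -28 V < V_ov = 0.895 V, so the device is actually in triode.
In triode I_D = k_n[V_ov V_DS − ½ V_DS²] and I_D = (V_DD − V_DS)/R_D. Equating: 50.3 V_DS² − 91.01 V_DS + 12.3 = 0, giving V_DS = 0.147 V (the root below V_ov).
I_D = (12.3 − 0.147) / 17.4 = 0.698 mA.

I_D = 0.698 mA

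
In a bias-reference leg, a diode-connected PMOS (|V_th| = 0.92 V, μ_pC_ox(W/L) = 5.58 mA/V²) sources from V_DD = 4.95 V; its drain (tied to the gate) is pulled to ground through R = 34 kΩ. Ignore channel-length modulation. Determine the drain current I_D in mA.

With gate tied to drain, V_SG = V_SD ≥ V_SG − |V_th|, so the device is in saturation.
KCL at the drain: ½ k_p (V_SG − |V_th|)² = (V_DD − V_SG)/R.
Let x = V_SG − 0.92. Then 94.9 x² + x − 4.03 = 0, giving x = 0.201 V (positive root), so V_SG = 1.12 V.
I_D = (V_DD − V_SG)/R = (4.95 − 1.12) / 34 = 0.113 mA.

I_D = 0.113 mA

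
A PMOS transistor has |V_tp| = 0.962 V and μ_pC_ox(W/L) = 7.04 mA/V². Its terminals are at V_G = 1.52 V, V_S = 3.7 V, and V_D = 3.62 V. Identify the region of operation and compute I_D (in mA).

Triode; I_D = 0.663 mA

V_SG = V_S − V_G = 3.7 − 1.52 = 2.18 V; V_SD = V_S − V_D = 3.7 − 3.62 = 0.08 V.
V_ov = V_SG − |V_tp| = 2.18 − 0.962 = 1.22 V.
Since V_SD = 0.08 V < V_ov = 1.22 V, the device is in the triode region.
I_D = k_p [V_ov · V_SD − ½ V_SD²] = 7.04 × [1.22 × 0.08 − 0.5 × 0.08²] = 0.663 mA.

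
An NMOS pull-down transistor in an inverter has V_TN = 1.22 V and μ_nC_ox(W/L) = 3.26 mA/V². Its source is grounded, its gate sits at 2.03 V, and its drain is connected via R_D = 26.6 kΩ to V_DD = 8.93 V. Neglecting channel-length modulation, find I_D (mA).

I_D = 0.331 mA

V_GS = V_G = 2.03 V, so V_ov = 2.03 − 1.22 = 0.81 V.
Assume saturation: I_D = ½ k_n V_ov² = 0.5 × 3.26 × 0.81² = 1.07 mA, giving V_DS = V_DD − I_D R_D = 8.93 − 1.07 × 26.6 = -19.5 V.
But -19.5 V < V_ov = 0.81 V, so the device is actually in triode.
In triode I_D = k_n[V_ov V_DS − ½ V_DS²] and I_D = (V_DD − V_DS)/R_D. Equating: 43.4 V_DS² − 71.24 V_DS + 8.93 = 0, giving V_DS = 0.137 V (the root below V_ov).
I_D = (8.93 − 0.137) / 26.6 = 0.331 mA.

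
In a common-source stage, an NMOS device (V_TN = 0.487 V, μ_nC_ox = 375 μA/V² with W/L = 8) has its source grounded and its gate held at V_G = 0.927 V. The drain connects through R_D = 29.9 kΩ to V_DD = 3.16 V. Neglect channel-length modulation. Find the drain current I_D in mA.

I_D = 0.103 mA

V_GS = V_G = 0.927 V, so V_ov = 0.927 − 0.487 = 0.44 V.
k_n = μ_nC_ox · (W/L) = 3 mA/V².
Assume saturation: I_D = ½ k_n V_ov² = 0.5 × 3 × 0.44² = 0.29 mA, giving V_DS = V_DD − I_D R_D = 3.16 − 0.29 × 29.9 = -5.52 V.
But -5.52 V < V_ov = 0.44 V, so the device is actually in triode.
In triode I_D = k_n[V_ov V_DS − ½ V_DS²] and I_D = (V_DD − V_DS)/R_D. Equating: 44.8 V_DS² − 40.47 V_DS + 3.16 = 0, giving V_DS = 0.0864 V (the root below V_ov).
I_D = (3.16 − 0.0864) / 29.9 = 0.103 mA.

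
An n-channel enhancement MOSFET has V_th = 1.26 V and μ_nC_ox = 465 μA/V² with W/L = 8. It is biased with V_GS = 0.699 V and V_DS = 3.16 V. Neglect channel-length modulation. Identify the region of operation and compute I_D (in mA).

Cutoff; I_D = 0 mA

V_GS = 0.699 V < V_th = 1.26 V, so the transistor is in cutoff.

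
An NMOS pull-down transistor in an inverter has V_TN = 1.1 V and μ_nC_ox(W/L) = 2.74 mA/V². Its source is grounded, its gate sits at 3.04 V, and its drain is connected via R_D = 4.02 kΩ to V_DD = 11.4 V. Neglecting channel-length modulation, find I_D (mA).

I_D = 2.69 mA

V_GS = V_G = 3.04 V, so V_ov = 3.04 − 1.1 = 1.94 V.
Assume saturation: I_D = ½ k_n V_ov² = 0.5 × 2.74 × 1.94² = 5.16 mA, giving V_DS = V_DD − I_D R_D = 11.4 − 5.16 × 4.02 = -9.33 V.
But -9.33 V < V_ov = 1.94 V, so the device is actually in triode.
In triode I_D = k_n[V_ov V_DS − ½ V_DS²] and I_D = (V_DD − V_DS)/R_D. Equating: 5.51 V_DS² − 22.37 V_DS + 11.4 = 0, giving V_DS = 0.598 V (the root below V_ov).
I_D = (11.4 − 0.598) / 4.02 = 2.69 mA.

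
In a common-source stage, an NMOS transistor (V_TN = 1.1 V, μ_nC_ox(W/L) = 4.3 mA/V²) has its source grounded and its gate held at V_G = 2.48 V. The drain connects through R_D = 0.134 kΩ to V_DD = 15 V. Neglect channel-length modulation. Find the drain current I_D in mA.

I_D = 4.09 mA

V_GS = V_G = 2.48 V, so V_ov = 2.48 − 1.1 = 1.38 V.
Assume saturation: I_D = ½ k_n V_ov² = 0.5 × 4.3 × 1.38² = 4.09 mA, giving V_DS = V_DD − I_D R_D = 15 − 4.09 × 0.134 = 14.5 V.
V_DS = 14.5 V ≥ V_ov = 1.38 V, confirming saturation.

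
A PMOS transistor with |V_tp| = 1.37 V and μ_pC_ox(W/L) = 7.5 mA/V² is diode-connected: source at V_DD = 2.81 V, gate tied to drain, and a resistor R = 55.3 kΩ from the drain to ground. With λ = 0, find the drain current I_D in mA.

I_D = 0.0246 mA

With gate tied to drain, V_SG = V_SD ≥ V_SG − |V_tp|, so the device is in saturation.
KCL at the drain: ½ k_p (V_SG − |V_tp|)² = (V_DD − V_SG)/R.
Let x = V_SG − 1.37. Then 207 x² + x − 1.44 = 0, giving x = 0.081 V (positive root), so V_SG = 1.45 V.
I_D = (V_DD − V_SG)/R = (2.81 − 1.45) / 55.3 = 0.0246 mA.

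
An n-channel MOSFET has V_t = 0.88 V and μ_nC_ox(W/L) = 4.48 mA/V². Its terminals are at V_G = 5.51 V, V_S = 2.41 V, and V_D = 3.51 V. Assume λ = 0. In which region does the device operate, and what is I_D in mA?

Triode; I_D = 8.23 mA

V_GS = V_G − V_S = 5.51 − 2.41 = 3.1 V; V_DS = V_D − V_S = 3.51 − 2.41 = 1.1 V.
V_ov = V_GS − V_t = 3.1 − 0.88 = 2.22 V.
Since V_DS = 1.1 V < V_ov = 2.22 V, the device is in the triode region.
I_D = k_n [V_ov · V_DS − ½ V_DS²] = 4.48 × [2.22 × 1.1 − 0.5 × 1.1²] = 8.23 mA.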